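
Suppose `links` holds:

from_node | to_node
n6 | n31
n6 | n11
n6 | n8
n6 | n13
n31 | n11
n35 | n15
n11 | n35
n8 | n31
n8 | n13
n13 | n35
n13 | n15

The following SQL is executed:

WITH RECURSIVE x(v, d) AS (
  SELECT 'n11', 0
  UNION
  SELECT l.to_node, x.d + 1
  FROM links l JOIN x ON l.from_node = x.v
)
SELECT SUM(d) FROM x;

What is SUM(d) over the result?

Base: (n11, d=0).
Iteration 1: edges from {n11} -> (n35, d=1).
Iteration 2: edges from {n35} -> (n15, d=2).
Iteration 3: no outgoing edges from {n15}; recursion stops.
SUM(d) = 0 + 1 + 2 = 3.

3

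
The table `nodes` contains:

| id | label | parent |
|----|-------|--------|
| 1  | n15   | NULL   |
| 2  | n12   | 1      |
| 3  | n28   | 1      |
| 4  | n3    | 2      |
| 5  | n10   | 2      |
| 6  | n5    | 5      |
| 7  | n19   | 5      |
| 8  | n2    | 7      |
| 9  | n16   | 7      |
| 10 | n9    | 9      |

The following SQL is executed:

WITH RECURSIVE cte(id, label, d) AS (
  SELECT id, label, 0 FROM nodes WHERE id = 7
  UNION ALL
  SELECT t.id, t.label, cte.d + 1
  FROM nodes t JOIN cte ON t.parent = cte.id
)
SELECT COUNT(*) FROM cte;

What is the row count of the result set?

Base: id=7 (n19) at d 0.
Iteration 1: rows with parent in {7} -> n2 (id 8, d 1), n16 (id 9, d 1).
Iteration 2: rows with parent in {8,9} -> n9 (id 10, d 2).
Iteration 3: no rows with parent in {10}; recursion stops.
Total rows emitted: 4.

4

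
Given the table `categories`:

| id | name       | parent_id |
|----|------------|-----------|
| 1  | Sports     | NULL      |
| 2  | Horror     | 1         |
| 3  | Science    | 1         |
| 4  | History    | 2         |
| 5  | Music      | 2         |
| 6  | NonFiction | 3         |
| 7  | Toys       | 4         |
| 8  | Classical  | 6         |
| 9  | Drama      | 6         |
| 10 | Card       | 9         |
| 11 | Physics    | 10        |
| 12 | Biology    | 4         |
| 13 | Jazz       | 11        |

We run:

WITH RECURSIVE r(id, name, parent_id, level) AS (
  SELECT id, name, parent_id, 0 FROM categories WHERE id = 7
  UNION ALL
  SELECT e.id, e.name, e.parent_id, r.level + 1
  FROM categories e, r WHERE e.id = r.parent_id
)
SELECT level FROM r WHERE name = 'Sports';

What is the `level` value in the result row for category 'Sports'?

3

Base: id=7 (Toys), parent_id=4, level 0.
Iteration 1: join on id=4 -> History (id 4, parent_id=2, level 1).
Iteration 2: join on id=2 -> Horror (id 2, parent_id=1, level 2).
Iteration 3: join on id=1 -> Sports (id 1, parent_id=NULL, level 3).
Iteration 4: parent_id is NULL; no match; recursion stops.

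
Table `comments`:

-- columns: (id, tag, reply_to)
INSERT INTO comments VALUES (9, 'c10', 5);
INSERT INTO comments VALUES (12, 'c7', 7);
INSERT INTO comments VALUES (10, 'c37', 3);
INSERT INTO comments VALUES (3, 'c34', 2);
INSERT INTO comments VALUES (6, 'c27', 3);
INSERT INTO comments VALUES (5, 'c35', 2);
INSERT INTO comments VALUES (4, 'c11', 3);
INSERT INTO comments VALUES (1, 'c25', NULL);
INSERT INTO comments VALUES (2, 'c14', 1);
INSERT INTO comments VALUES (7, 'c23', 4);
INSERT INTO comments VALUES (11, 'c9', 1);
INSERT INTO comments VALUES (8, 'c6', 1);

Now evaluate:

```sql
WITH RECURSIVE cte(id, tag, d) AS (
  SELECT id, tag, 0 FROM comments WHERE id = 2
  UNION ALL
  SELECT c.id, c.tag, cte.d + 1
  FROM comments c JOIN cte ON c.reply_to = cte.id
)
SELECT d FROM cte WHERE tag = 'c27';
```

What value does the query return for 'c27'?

Base: id=2 (c14) at d 0.
Iteration 1: rows with reply_to in {2} -> c34 (id 3, d 1), c35 (id 5, d 1).
Iteration 2: rows with reply_to in {3,5} -> c11 (id 4, d 2), c27 (id 6, d 2), c10 (id 9, d 2), c37 (id 10, d 2).
Iteration 3: rows with reply_to in {4,6,9,10} -> c23 (id 7, d 3).
Iteration 4: rows with reply_to in {7} -> c7 (id 12, d 4).
Iteration 5: no rows with reply_to in {12}; recursion stops.

2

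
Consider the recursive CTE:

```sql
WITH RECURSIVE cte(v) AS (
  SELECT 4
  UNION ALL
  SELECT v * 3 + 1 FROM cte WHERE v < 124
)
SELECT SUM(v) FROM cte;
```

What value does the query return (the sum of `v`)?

542

Base: v=4.
Iteration 1: 4 < 124 holds -> v = 4 * 3 + 1 = 13.
Iteration 2: 13 < 124 holds -> v = 13 * 3 + 1 = 40.
Iteration 3: 40 < 124 holds -> v = 40 * 3 + 1 = 121.
Iteration 4: 121 < 124 holds -> v = 121 * 3 + 1 = 364.
Iteration 5: 364 < 124 fails; recursion stops.
SUM(v) = 4 + 13 + 40 + 121 + 364 = 542.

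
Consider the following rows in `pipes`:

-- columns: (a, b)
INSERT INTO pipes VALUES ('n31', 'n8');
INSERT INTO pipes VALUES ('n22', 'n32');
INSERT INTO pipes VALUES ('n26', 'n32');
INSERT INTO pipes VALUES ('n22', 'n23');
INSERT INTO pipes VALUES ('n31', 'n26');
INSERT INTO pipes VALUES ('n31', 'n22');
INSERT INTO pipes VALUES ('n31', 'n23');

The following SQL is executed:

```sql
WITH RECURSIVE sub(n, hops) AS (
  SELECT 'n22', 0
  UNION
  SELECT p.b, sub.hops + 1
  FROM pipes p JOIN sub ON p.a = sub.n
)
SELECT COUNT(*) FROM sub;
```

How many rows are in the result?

3

Base: (n22, hops=0).
Iteration 1: edges from {n22} -> (n23, hops=1), (n32, hops=1).
Iteration 2: no outgoing edges from {n23,n32}; recursion stops.
Total rows emitted: 3.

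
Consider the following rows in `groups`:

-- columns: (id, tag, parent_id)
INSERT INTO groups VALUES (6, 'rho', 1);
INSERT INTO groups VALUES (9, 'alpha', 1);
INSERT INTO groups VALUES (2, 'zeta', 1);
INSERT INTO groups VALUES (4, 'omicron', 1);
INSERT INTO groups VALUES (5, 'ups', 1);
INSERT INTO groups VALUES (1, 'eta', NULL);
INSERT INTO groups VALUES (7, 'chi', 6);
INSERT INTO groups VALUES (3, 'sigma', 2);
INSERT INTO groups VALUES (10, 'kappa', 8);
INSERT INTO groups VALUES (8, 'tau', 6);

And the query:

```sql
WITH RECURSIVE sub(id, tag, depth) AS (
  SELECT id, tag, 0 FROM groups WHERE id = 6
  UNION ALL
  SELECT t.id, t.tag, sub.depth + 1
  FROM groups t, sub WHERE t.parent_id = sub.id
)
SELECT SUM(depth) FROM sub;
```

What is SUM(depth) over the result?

Base: id=6 (rho) at depth 0.
Iteration 1: rows with parent_id in {6} -> chi (id 7, depth 1), tau (id 8, depth 1).
Iteration 2: rows with parent_id in {7,8} -> kappa (id 10, depth 2).
Iteration 3: no rows with parent_id in {10}; recursion stops.
SUM(depth) = 0 + 1 + 1 + 2 = 4.

4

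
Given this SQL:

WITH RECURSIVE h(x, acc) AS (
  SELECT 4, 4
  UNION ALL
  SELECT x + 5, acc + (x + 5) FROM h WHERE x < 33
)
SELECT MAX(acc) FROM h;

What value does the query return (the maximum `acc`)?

Base: x=4, acc=4.
Iteration 1: 4 < 33 holds -> x = 4 + 5 = 9, acc = 4 + 9 = 13.
Iteration 2: 9 < 33 holds -> x = 9 + 5 = 14, acc = 13 + 14 = 27.
Iteration 3: 14 < 33 holds -> x = 14 + 5 = 19, acc = 27 + 19 = 46.
Iteration 4: 19 < 33 holds -> x = 19 + 5 = 24, acc = 46 + 24 = 70.
Iteration 5: 24 < 33 holds -> x = 24 + 5 = 29, acc = 70 + 29 = 99.
Iteration 6: 29 < 33 holds -> x = 29 + 5 = 34, acc = 99 + 34 = 133.
Iteration 7: 34 < 33 fails; recursion stops.
acc values: 4, 13, 27, 46, 70, 99, 133; the maximum is 133.

133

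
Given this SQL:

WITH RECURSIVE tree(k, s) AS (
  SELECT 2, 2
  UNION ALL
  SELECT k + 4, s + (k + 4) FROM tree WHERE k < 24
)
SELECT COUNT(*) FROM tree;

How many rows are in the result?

7

Base: k=2, s=2.
Iteration 1: 2 < 24 holds -> k = 2 + 4 = 6, s = 2 + 6 = 8.
Iteration 2: 6 < 24 holds -> k = 6 + 4 = 10, s = 8 + 10 = 18.
Iteration 3: 10 < 24 holds -> k = 10 + 4 = 14, s = 18 + 14 = 32.
Iteration 4: 14 < 24 holds -> k = 14 + 4 = 18, s = 32 + 18 = 50.
Iteration 5: 18 < 24 holds -> k = 18 + 4 = 22, s = 50 + 22 = 72.
Iteration 6: 22 < 24 holds -> k = 22 + 4 = 26, s = 72 + 26 = 98.
Iteration 7: 26 < 24 fails; recursion stops.
Total rows emitted: 7.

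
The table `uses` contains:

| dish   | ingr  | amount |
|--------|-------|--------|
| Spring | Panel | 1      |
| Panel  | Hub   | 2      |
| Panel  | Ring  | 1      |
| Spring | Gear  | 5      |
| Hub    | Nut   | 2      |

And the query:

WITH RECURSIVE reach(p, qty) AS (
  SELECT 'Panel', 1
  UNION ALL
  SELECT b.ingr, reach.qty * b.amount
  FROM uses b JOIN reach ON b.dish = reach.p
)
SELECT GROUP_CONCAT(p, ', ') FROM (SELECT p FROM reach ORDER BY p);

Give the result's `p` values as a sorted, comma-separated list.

Hub, Nut, Panel, Ring

Base: (Panel, qty=1).
Iteration 1: components of {Panel} -> Hub = 1*2 = 2, Ring = 1*1 = 1.
Iteration 2: components of {Hub,Ring} -> Nut = 2*2 = 4.
Iteration 3: no further components; recursion stops.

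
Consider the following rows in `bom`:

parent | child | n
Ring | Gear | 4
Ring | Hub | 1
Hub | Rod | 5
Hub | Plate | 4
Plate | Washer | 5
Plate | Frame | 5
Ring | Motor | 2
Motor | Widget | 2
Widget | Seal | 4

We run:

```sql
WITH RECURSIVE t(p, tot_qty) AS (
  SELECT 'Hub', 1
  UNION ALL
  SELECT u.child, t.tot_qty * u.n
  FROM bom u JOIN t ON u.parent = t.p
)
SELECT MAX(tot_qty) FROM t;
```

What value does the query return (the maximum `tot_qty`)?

20

Base: (Hub, tot_qty=1).
Iteration 1: components of {Hub} -> Plate = 1*4 = 4, Rod = 1*5 = 5.
Iteration 2: components of {Plate,Rod} -> Frame = 4*5 = 20, Washer = 4*5 = 20.
Iteration 3: no further components; recursion stops.
tot_qty values: 1, 5, 4, 20, 20; the maximum is 20.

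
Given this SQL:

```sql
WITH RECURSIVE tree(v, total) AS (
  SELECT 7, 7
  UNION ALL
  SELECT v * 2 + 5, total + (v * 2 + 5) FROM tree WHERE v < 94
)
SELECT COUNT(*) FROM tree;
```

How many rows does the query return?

Base: v=7, total=7.
Iteration 1: 7 < 94 holds -> v = 7 * 2 + 5 = 19, total = 7 + 19 = 26.
Iteration 2: 19 < 94 holds -> v = 19 * 2 + 5 = 43, total = 26 + 43 = 69.
Iteration 3: 43 < 94 holds -> v = 43 * 2 + 5 = 91, total = 69 + 91 = 160.
Iteration 4: 91 < 94 holds -> v = 91 * 2 + 5 = 187, total = 160 + 187 = 347.
Iteration 5: 187 < 94 fails; recursion stops.
Total rows emitted: 5.

5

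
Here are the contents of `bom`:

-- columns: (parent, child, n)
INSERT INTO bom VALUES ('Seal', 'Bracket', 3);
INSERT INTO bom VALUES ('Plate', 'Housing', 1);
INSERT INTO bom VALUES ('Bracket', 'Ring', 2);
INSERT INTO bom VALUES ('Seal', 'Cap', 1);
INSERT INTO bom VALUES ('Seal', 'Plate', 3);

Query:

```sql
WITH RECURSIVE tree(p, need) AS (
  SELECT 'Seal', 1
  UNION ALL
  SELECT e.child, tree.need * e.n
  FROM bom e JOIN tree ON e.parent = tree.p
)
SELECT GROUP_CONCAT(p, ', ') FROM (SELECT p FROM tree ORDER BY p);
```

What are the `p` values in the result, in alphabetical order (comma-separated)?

Bracket, Cap, Housing, Plate, Ring, Seal

Base: (Seal, need=1).
Iteration 1: components of {Seal} -> Bracket = 1*3 = 3, Cap = 1*1 = 1, Plate = 1*3 = 3.
Iteration 2: components of {Bracket,Cap,Plate} -> Housing = 3*1 = 3, Ring = 3*2 = 6.
Iteration 3: no further components; recursion stops.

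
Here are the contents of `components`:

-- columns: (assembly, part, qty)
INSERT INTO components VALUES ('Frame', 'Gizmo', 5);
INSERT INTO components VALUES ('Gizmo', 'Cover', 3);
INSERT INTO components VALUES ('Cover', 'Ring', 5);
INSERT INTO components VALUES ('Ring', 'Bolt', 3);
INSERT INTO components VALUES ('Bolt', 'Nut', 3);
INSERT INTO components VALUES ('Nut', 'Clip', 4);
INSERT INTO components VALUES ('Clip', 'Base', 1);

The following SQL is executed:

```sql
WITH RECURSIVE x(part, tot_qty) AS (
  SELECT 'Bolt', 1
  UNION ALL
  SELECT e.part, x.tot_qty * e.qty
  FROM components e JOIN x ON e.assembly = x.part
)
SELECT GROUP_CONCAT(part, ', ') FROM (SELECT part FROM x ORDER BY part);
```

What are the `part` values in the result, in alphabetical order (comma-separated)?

Base, Bolt, Clip, Nut

Base: (Bolt, tot_qty=1).
Iteration 1: components of {Bolt} -> Nut = 1*3 = 3.
Iteration 2: components of {Nut} -> Clip = 3*4 = 12.
Iteration 3: components of {Clip} -> Base = 12*1 = 12.
Iteration 4: no further components; recursion stops.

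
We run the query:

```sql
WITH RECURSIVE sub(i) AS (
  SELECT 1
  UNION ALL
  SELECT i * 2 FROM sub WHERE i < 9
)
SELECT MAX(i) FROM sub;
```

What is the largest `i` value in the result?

Base: i=1.
Iteration 1: 1 < 9 holds -> i = 1 * 2 = 2.
Iteration 2: 2 < 9 holds -> i = 2 * 2 = 4.
Iteration 3: 4 < 9 holds -> i = 4 * 2 = 8.
Iteration 4: 8 < 9 holds -> i = 8 * 2 = 16.
Iteration 5: 16 < 9 fails; recursion stops.
i values: 1, 2, 4, 8, 16; the maximum is 16.

16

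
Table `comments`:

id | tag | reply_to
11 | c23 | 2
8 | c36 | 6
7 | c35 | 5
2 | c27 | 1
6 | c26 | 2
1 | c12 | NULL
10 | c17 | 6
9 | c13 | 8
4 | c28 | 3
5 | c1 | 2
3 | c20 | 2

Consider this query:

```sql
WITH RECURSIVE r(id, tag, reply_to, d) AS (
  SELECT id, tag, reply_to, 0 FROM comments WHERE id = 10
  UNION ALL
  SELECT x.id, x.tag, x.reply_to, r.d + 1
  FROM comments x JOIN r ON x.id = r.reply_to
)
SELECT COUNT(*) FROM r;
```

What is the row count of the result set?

4

Base: id=10 (c17), reply_to=6, d 0.
Iteration 1: join on id=6 -> c26 (id 6, reply_to=2, d 1).
Iteration 2: join on id=2 -> c27 (id 2, reply_to=1, d 2).
Iteration 3: join on id=1 -> c12 (id 1, reply_to=NULL, d 3).
Iteration 4: reply_to is NULL; no match; recursion stops.
Total rows emitted: 4.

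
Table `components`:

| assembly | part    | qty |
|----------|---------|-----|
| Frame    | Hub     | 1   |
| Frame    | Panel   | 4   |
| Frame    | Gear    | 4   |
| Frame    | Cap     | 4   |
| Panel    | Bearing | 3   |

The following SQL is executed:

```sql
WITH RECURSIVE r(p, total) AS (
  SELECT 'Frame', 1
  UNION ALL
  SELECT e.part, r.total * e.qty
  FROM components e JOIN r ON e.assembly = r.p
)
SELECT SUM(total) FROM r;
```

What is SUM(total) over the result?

Base: (Frame, total=1).
Iteration 1: components of {Frame} -> Cap = 1*4 = 4, Gear = 1*4 = 4, Hub = 1*1 = 1, Panel = 1*4 = 4.
Iteration 2: components of {Cap,Gear,Hub,Panel} -> Bearing = 4*3 = 12.
Iteration 3: no further components; recursion stops.
SUM(total) = 1 + 1 + 4 + 4 + 4 + 12 = 26.

26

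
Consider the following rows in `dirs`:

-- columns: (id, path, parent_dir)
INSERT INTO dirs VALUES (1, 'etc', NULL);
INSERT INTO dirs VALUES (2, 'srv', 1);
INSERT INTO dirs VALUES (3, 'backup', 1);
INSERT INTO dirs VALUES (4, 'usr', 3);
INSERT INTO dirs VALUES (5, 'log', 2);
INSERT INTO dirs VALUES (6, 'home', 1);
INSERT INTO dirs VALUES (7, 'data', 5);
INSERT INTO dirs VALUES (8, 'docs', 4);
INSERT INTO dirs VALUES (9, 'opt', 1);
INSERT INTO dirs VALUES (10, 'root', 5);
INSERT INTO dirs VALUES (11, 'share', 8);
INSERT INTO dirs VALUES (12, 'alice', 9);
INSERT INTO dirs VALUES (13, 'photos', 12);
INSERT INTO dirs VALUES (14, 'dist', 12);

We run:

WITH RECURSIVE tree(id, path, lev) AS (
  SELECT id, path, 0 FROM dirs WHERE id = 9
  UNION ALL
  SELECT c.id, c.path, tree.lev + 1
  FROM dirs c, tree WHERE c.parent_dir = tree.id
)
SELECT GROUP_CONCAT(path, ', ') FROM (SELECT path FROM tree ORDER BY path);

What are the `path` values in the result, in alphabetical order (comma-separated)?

Base: id=9 (opt) at lev 0.
Iteration 1: rows with parent_dir in {9} -> alice (id 12, lev 1).
Iteration 2: rows with parent_dir in {12} -> photos (id 13, lev 2), dist (id 14, lev 2).
Iteration 3: no rows with parent_dir in {13,14}; recursion stops.

alice, dist, opt, photos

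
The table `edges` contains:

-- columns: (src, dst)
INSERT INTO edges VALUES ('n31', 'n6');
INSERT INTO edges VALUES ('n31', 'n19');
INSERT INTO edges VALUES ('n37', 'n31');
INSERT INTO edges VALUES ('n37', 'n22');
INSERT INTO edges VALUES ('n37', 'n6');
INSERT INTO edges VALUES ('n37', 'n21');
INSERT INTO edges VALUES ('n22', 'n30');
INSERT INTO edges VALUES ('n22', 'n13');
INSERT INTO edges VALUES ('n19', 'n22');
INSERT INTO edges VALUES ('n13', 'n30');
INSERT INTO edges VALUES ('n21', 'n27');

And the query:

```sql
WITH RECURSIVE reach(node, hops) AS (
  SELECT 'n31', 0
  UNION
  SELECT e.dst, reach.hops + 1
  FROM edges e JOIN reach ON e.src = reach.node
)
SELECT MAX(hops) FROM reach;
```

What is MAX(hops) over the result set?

Base: (n31, hops=0).
Iteration 1: edges from {n31} -> (n19, hops=1), (n6, hops=1).
Iteration 2: edges from {n19,n6} -> (n22, hops=2).
Iteration 3: edges from {n22} -> (n13, hops=3), (n30, hops=3).
Iteration 4: edges from {n13,n30} -> (n30, hops=4).
Iteration 5: no outgoing edges from {n30}; recursion stops.
hops values: 0, 1, 1, 2, 3, 3, 4; the maximum is 4.

4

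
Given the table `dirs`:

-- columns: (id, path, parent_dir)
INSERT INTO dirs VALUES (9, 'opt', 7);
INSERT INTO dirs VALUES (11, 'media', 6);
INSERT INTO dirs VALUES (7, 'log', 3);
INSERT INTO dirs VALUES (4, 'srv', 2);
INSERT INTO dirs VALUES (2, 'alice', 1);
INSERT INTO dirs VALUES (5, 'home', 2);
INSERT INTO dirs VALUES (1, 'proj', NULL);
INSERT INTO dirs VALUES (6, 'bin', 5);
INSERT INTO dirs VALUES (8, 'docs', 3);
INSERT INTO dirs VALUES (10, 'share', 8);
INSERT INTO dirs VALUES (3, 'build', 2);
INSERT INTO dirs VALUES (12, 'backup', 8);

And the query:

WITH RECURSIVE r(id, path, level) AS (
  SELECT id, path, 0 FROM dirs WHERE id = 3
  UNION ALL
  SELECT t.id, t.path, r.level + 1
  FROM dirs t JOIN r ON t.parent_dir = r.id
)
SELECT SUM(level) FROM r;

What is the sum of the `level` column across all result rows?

Base: id=3 (build) at level 0.
Iteration 1: rows with parent_dir in {3} -> log (id 7, level 1), docs (id 8, level 1).
Iteration 2: rows with parent_dir in {7,8} -> opt (id 9, level 2), share (id 10, level 2), backup (id 12, level 2).
Iteration 3: no rows with parent_dir in {9,10,12}; recursion stops.
SUM(level) = 0 + 1 + 1 + 2 + 2 + 2 = 8.

8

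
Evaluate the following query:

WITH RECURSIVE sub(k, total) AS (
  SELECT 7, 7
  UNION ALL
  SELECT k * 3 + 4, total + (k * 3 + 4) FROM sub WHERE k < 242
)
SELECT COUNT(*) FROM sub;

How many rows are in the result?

Base: k=7, total=7.
Iteration 1: 7 < 242 holds -> k = 7 * 3 + 4 = 25, total = 7 + 25 = 32.
Iteration 2: 25 < 242 holds -> k = 25 * 3 + 4 = 79, total = 32 + 79 = 111.
Iteration 3: 79 < 242 holds -> k = 79 * 3 + 4 = 241, total = 111 + 241 = 352.
Iteration 4: 241 < 242 holds -> k = 241 * 3 + 4 = 727, total = 352 + 727 = 1079.
Iteration 5: 727 < 242 fails; recursion stops.
Total rows emitted: 5.

5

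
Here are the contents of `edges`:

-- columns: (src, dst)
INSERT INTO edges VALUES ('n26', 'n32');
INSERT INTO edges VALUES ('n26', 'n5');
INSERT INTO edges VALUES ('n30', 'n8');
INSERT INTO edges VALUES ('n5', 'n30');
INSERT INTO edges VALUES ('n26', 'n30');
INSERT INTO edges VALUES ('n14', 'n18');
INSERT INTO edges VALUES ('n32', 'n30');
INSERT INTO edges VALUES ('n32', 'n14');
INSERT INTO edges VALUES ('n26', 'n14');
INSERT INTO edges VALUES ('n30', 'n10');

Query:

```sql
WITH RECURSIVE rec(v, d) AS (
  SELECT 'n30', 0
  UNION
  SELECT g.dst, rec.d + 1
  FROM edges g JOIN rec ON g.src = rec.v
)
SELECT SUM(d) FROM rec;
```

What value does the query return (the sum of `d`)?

Base: (n30, d=0).
Iteration 1: edges from {n30} -> (n10, d=1), (n8, d=1).
Iteration 2: no outgoing edges from {n10,n8}; recursion stops.
SUM(d) = 0 + 1 + 1 = 2.

2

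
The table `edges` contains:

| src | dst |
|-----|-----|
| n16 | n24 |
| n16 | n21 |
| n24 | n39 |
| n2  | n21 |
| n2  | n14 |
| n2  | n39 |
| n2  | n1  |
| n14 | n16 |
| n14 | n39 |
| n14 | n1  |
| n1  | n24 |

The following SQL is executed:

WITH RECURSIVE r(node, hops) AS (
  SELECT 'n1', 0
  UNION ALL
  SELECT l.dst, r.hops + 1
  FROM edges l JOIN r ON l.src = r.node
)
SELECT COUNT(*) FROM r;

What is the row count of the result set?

Base: (n1, hops=0).
Iteration 1: edges from {n1} -> (n24, hops=1).
Iteration 2: edges from {n24} -> (n39, hops=2).
Iteration 3: no outgoing edges from {n39}; recursion stops.
Total rows emitted: 3.

3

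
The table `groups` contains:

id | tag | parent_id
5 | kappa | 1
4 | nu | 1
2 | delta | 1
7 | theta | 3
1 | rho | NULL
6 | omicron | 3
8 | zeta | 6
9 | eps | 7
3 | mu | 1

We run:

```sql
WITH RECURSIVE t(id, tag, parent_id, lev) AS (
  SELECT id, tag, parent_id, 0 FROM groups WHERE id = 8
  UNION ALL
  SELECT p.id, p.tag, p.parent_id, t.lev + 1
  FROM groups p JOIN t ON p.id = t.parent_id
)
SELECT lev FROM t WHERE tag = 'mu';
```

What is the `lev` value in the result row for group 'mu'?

Base: id=8 (zeta), parent_id=6, lev 0.
Iteration 1: join on id=6 -> omicron (id 6, parent_id=3, lev 1).
Iteration 2: join on id=3 -> mu (id 3, parent_id=1, lev 2).
Iteration 3: join on id=1 -> rho (id 1, parent_id=NULL, lev 3).
Iteration 4: parent_id is NULL; no match; recursion stops.

2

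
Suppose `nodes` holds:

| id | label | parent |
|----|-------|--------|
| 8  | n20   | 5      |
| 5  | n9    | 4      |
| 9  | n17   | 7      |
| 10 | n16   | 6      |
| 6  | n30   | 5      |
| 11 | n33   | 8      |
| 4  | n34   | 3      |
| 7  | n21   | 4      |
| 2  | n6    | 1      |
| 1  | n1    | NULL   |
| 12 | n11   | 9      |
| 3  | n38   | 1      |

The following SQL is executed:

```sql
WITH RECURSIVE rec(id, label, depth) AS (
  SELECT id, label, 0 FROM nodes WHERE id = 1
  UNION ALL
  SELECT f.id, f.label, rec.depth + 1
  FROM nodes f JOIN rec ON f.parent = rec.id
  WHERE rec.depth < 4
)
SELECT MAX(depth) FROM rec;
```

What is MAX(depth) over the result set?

4

Base: id=1 (n1) at depth 0.
Iteration 1: rows with parent in {1} -> n6 (id 2, depth 1), n38 (id 3, depth 1).
Iteration 2: rows with parent in {2,3} -> n34 (id 4, depth 2).
Iteration 3: rows with parent in {4} -> n9 (id 5, depth 3), n21 (id 7, depth 3).
Iteration 4: rows with parent in {5,7} -> n30 (id 6, depth 4), n20 (id 8, depth 4), n17 (id 9, depth 4).
Iteration 5: depth < 4 fails for all current rows; recursion stops.
depth values: 0, 1, 1, 2, 3, 3, 4, 4, 4; the maximum is 4.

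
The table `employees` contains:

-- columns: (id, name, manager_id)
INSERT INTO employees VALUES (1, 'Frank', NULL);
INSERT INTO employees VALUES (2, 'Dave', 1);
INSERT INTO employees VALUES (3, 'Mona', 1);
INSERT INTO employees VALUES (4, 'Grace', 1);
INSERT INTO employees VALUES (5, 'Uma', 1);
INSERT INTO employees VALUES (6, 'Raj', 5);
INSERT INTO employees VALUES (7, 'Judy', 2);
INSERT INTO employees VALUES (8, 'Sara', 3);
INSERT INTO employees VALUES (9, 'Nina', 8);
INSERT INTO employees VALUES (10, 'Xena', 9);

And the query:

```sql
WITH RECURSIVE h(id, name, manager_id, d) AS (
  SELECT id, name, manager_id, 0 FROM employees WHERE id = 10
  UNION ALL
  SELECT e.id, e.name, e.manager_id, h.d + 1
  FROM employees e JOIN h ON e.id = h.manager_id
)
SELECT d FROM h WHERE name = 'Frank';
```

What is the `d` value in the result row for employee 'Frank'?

Base: id=10 (Xena), manager_id=9, d 0.
Iteration 1: join on id=9 -> Nina (id 9, manager_id=8, d 1).
Iteration 2: join on id=8 -> Sara (id 8, manager_id=3, d 2).
Iteration 3: join on id=3 -> Mona (id 3, manager_id=1, d 3).
Iteration 4: join on id=1 -> Frank (id 1, manager_id=NULL, d 4).
Iteration 5: manager_id is NULL; no match; recursion stops.

4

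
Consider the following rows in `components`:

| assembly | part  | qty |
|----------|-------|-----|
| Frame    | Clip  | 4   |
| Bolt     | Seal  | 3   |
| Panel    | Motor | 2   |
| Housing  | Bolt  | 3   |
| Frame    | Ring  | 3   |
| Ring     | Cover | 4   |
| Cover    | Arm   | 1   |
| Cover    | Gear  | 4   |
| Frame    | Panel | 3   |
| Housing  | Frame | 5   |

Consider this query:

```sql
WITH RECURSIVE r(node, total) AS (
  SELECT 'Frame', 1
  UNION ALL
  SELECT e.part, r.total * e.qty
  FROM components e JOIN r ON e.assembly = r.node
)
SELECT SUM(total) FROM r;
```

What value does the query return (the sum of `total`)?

Base: (Frame, total=1).
Iteration 1: components of {Frame} -> Clip = 1*4 = 4, Panel = 1*3 = 3, Ring = 1*3 = 3.
Iteration 2: components of {Clip,Panel,Ring} -> Cover = 3*4 = 12, Motor = 3*2 = 6.
Iteration 3: components of {Cover,Motor} -> Arm = 12*1 = 12, Gear = 12*4 = 48.
Iteration 4: no further components; recursion stops.
SUM(total) = 1 + 4 + 3 + 3 + 6 + 12 + 48 + 12 = 89.

89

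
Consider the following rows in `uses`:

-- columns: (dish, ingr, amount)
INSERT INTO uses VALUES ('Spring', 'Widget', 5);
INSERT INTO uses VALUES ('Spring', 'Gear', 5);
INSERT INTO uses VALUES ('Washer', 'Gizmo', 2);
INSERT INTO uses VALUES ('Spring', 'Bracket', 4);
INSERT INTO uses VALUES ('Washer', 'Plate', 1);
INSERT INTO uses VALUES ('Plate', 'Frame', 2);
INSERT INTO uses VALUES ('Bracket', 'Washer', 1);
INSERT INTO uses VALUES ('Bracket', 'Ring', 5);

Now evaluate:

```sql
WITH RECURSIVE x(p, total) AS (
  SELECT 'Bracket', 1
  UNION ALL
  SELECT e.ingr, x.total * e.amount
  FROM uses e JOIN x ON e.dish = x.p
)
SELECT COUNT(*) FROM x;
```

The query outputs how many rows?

6

Base: (Bracket, total=1).
Iteration 1: components of {Bracket} -> Ring = 1*5 = 5, Washer = 1*1 = 1.
Iteration 2: components of {Ring,Washer} -> Gizmo = 1*2 = 2, Plate = 1*1 = 1.
Iteration 3: components of {Gizmo,Plate} -> Frame = 1*2 = 2.
Iteration 4: no further components; recursion stops.
Total rows emitted: 6.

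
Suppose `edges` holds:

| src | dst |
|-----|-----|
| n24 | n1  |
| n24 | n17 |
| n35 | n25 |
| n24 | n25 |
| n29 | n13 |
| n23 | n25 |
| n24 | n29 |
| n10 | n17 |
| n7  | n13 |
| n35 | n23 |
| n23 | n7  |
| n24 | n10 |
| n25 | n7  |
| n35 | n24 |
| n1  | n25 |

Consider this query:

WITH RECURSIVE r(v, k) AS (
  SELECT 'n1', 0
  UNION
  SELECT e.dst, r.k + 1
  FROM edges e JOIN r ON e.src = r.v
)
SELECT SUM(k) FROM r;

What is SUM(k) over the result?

6

Base: (n1, k=0).
Iteration 1: edges from {n1} -> (n25, k=1).
Iteration 2: edges from {n25} -> (n7, k=2).
Iteration 3: edges from {n7} -> (n13, k=3).
Iteration 4: no outgoing edges from {n13}; recursion stops.
SUM(k) = 0 + 1 + 2 + 3 = 6.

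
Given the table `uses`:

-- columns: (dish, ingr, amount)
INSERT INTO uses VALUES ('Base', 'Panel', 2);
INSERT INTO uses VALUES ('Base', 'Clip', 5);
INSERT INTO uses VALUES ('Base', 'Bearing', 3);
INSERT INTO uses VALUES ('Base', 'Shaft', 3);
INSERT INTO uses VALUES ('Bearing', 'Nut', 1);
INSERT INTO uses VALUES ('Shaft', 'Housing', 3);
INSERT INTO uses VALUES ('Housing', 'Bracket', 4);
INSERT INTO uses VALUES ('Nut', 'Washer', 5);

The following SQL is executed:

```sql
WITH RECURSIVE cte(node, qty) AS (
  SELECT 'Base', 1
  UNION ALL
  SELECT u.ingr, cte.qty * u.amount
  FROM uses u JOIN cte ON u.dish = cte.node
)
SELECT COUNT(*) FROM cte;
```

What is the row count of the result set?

9

Base: (Base, qty=1).
Iteration 1: components of {Base} -> Bearing = 1*3 = 3, Clip = 1*5 = 5, Panel = 1*2 = 2, Shaft = 1*3 = 3.
Iteration 2: components of {Bearing,Clip,Panel,Shaft} -> Housing = 3*3 = 9, Nut = 3*1 = 3.
Iteration 3: components of {Housing,Nut} -> Bracket = 9*4 = 36, Washer = 3*5 = 15.
Iteration 4: no further components; recursion stops.
Total rows emitted: 9.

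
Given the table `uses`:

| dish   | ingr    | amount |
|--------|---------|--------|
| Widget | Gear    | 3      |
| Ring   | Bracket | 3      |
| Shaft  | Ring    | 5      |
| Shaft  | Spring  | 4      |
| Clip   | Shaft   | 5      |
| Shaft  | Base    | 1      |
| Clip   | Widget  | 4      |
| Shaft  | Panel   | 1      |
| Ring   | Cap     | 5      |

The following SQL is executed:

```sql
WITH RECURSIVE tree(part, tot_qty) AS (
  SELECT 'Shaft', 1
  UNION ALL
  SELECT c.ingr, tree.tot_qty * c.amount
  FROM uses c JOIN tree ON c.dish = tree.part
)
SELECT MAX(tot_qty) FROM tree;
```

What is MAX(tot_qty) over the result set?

Base: (Shaft, tot_qty=1).
Iteration 1: components of {Shaft} -> Base = 1*1 = 1, Panel = 1*1 = 1, Ring = 1*5 = 5, Spring = 1*4 = 4.
Iteration 2: components of {Base,Panel,Ring,Spring} -> Bracket = 5*3 = 15, Cap = 5*5 = 25.
Iteration 3: no further components; recursion stops.
tot_qty values: 1, 1, 5, 1, 4, 15, 25; the maximum is 25.

25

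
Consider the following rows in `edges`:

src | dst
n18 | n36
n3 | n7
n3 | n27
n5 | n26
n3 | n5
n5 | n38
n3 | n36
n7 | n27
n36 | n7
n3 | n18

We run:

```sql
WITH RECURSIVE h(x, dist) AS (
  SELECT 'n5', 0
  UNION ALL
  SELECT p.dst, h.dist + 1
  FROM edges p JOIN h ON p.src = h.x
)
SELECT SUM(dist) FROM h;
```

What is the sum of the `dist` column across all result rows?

2

Base: (n5, dist=0).
Iteration 1: edges from {n5} -> (n26, dist=1), (n38, dist=1).
Iteration 2: no outgoing edges from {n26,n38}; recursion stops.
SUM(dist) = 0 + 1 + 1 = 2.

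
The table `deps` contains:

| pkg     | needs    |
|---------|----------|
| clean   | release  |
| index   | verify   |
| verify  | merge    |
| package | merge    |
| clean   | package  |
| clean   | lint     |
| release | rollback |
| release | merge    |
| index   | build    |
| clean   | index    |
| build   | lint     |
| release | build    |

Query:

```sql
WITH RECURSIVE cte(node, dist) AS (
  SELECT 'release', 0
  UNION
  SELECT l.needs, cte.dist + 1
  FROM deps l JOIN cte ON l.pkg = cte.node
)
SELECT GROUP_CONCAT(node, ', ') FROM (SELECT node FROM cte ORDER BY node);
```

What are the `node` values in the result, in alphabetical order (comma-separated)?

build, lint, merge, release, rollback

Base: (release, dist=0).
Iteration 1: edges from {release} -> (build, dist=1), (merge, dist=1), (rollback, dist=1).
Iteration 2: edges from {build,merge,rollback} -> (lint, dist=2).
Iteration 3: no outgoing edges from {lint}; recursion stops.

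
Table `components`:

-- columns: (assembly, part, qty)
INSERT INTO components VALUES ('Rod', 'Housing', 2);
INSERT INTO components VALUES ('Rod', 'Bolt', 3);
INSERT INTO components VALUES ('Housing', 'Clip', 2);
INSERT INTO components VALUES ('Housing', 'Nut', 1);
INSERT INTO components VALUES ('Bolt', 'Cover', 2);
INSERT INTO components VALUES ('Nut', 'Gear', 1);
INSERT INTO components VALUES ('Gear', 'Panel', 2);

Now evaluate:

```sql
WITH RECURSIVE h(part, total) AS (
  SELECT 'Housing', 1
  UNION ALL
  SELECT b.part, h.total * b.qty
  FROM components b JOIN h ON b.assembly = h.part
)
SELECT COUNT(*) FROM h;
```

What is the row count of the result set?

Base: (Housing, total=1).
Iteration 1: components of {Housing} -> Clip = 1*2 = 2, Nut = 1*1 = 1.
Iteration 2: components of {Clip,Nut} -> Gear = 1*1 = 1.
Iteration 3: components of {Gear} -> Panel = 1*2 = 2.
Iteration 4: no further components; recursion stops.
Total rows emitted: 5.

5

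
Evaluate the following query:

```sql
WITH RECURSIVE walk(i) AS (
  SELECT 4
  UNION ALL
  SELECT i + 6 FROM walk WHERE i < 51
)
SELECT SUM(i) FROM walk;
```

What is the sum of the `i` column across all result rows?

Base: i=4.
Iteration 1: 4 < 51 holds -> i = 4 + 6 = 10.
Iteration 2: 10 < 51 holds -> i = 10 + 6 = 16.
Iteration 3: 16 < 51 holds -> i = 16 + 6 = 22.
Iteration 4: 22 < 51 holds -> i = 22 + 6 = 28.
Iteration 5: 28 < 51 holds -> i = 28 + 6 = 34.
Iteration 6: 34 < 51 holds -> i = 34 + 6 = 40.
Iteration 7: 40 < 51 holds -> i = 40 + 6 = 46.
Iteration 8: 46 < 51 holds -> i = 46 + 6 = 52.
Iteration 9: 52 < 51 fails; recursion stops.
SUM(i) = 4 + 10 + 16 + 22 + 28 + 34 + 40 + 46 + 52 = 252.

252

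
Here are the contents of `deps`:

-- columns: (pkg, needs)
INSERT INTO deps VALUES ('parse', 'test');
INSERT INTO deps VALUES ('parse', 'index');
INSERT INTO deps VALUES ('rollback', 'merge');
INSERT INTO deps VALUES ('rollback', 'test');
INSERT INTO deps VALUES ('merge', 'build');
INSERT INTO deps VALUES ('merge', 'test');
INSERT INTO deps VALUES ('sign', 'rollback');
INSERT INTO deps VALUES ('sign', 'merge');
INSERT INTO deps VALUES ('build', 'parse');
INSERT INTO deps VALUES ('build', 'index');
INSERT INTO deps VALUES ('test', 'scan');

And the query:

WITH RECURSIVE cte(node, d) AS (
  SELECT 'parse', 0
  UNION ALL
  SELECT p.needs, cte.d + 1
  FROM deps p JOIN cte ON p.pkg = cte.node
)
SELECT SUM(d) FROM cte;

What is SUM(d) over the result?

4

Base: (parse, d=0).
Iteration 1: edges from {parse} -> (index, d=1), (test, d=1).
Iteration 2: edges from {index,test} -> (scan, d=2).
Iteration 3: no outgoing edges from {scan}; recursion stops.
SUM(d) = 0 + 1 + 1 + 2 = 4.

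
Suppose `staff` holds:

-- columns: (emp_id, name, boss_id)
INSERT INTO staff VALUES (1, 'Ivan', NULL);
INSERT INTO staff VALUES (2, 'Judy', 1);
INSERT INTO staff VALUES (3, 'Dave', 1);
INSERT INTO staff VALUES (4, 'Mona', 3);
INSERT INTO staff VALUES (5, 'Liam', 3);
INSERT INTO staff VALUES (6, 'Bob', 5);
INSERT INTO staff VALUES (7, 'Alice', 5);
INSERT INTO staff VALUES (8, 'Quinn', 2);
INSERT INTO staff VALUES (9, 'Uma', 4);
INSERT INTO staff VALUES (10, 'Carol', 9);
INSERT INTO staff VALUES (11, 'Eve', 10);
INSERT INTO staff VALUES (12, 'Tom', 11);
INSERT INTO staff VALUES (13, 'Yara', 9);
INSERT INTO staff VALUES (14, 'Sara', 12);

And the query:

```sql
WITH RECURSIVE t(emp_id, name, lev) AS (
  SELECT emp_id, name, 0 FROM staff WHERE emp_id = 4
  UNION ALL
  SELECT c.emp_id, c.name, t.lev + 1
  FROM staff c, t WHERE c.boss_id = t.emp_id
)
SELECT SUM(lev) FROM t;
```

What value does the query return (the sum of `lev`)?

Base: emp_id=4 (Mona) at lev 0.
Iteration 1: rows with boss_id in {4} -> Uma (id 9, lev 1).
Iteration 2: rows with boss_id in {9} -> Carol (id 10, lev 2), Yara (id 13, lev 2).
Iteration 3: rows with boss_id in {10,13} -> Eve (id 11, lev 3).
Iteration 4: rows with boss_id in {11} -> Tom (id 12, lev 4).
Iteration 5: rows with boss_id in {12} -> Sara (id 14, lev 5).
Iteration 6: no rows with boss_id in {14}; recursion stops.
SUM(lev) = 0 + 1 + 2 + 2 + 3 + 4 + 5 = 17.

17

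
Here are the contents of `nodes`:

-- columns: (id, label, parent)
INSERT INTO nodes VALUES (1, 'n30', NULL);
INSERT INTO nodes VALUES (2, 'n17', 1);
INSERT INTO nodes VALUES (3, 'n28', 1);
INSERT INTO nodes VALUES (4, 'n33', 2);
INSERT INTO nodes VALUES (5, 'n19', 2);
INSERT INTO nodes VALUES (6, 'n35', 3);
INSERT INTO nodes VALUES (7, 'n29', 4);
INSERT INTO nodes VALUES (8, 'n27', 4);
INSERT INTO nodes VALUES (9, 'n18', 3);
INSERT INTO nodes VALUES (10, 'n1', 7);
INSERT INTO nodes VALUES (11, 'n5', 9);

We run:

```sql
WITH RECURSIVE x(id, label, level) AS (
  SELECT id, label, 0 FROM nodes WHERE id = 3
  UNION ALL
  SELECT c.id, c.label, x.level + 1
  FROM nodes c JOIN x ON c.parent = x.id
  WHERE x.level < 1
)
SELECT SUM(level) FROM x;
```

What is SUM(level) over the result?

Base: id=3 (n28) at level 0.
Iteration 1: rows with parent in {3} -> n35 (id 6, level 1), n18 (id 9, level 1).
Iteration 2: level < 1 fails for all current rows; recursion stops.
SUM(level) = 0 + 1 + 1 = 2.

2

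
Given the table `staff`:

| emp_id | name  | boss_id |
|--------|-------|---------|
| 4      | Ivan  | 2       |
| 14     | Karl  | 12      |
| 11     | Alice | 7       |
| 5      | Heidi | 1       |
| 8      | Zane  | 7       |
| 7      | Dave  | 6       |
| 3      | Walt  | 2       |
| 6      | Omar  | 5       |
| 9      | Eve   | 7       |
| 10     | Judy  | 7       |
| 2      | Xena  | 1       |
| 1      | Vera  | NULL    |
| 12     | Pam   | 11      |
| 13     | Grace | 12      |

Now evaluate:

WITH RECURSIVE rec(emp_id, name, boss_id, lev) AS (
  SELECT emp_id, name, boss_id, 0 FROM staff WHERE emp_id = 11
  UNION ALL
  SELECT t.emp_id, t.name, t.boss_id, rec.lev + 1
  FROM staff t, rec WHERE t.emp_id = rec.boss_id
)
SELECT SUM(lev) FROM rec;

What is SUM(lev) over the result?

10

Base: emp_id=11 (Alice), boss_id=7, lev 0.
Iteration 1: join on emp_id=7 -> Dave (id 7, boss_id=6, lev 1).
Iteration 2: join on emp_id=6 -> Omar (id 6, boss_id=5, lev 2).
Iteration 3: join on emp_id=5 -> Heidi (id 5, boss_id=1, lev 3).
Iteration 4: join on emp_id=1 -> Vera (id 1, boss_id=NULL, lev 4).
Iteration 5: boss_id is NULL; no match; recursion stops.
SUM(lev) = 0 + 1 + 2 + 3 + 4 = 10.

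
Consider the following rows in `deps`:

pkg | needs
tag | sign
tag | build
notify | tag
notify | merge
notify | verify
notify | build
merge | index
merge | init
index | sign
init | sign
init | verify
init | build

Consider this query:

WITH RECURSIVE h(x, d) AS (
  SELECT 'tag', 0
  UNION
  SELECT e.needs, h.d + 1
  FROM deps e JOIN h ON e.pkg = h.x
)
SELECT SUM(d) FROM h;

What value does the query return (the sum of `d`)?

2

Base: (tag, d=0).
Iteration 1: edges from {tag} -> (build, d=1), (sign, d=1).
Iteration 2: no outgoing edges from {build,sign}; recursion stops.
SUM(d) = 0 + 1 + 1 = 2.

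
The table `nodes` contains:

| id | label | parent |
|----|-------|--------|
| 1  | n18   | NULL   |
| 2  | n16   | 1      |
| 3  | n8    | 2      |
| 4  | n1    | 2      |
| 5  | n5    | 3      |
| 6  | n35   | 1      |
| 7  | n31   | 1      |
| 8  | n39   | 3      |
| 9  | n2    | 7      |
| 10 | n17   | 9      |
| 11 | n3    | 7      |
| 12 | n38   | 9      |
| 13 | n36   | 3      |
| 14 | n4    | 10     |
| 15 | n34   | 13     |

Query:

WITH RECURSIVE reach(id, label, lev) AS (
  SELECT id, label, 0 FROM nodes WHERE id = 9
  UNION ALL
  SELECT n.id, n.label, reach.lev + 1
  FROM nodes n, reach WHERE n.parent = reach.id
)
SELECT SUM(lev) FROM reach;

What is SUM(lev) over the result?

Base: id=9 (n2) at lev 0.
Iteration 1: rows with parent in {9} -> n17 (id 10, lev 1), n38 (id 12, lev 1).
Iteration 2: rows with parent in {10,12} -> n4 (id 14, lev 2).
Iteration 3: no rows with parent in {14}; recursion stops.
SUM(lev) = 0 + 1 + 1 + 2 = 4.

4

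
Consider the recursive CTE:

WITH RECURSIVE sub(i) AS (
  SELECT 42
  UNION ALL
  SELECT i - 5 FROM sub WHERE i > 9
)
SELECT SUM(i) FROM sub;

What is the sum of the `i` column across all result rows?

Base: i=42.
Iteration 1: 42 > 9 holds -> i = 42 - 5 = 37.
Iteration 2: 37 > 9 holds -> i = 37 - 5 = 32.
Iteration 3: 32 > 9 holds -> i = 32 - 5 = 27.
Iteration 4: 27 > 9 holds -> i = 27 - 5 = 22.
Iteration 5: 22 > 9 holds -> i = 22 - 5 = 17.
Iteration 6: 17 > 9 holds -> i = 17 - 5 = 12.
Iteration 7: 12 > 9 holds -> i = 12 - 5 = 7.
Iteration 8: 7 > 9 fails; recursion stops.
SUM(i) = 42 + 37 + 32 + 27 + 22 + 17 + 12 + 7 = 196.

196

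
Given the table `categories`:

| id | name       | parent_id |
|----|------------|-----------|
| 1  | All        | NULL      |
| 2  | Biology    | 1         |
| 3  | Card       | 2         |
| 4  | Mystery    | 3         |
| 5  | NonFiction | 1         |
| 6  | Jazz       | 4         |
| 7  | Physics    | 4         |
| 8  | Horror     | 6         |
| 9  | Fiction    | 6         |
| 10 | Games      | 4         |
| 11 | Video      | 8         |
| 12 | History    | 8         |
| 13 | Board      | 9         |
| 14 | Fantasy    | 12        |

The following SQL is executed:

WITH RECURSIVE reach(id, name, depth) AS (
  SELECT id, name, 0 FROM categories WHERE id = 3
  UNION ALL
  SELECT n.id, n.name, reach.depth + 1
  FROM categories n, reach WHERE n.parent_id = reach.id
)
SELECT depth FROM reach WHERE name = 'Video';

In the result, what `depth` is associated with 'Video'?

Base: id=3 (Card) at depth 0.
Iteration 1: rows with parent_id in {3} -> Mystery (id 4, depth 1).
Iteration 2: rows with parent_id in {4} -> Jazz (id 6, depth 2), Physics (id 7, depth 2), Games (id 10, depth 2).
Iteration 3: rows with parent_id in {6,7,10} -> Horror (id 8, depth 3), Fiction (id 9, depth 3).
Iteration 4: rows with parent_id in {8,9} -> Video (id 11, depth 4), History (id 12, depth 4), Board (id 13, depth 4).
Iteration 5: rows with parent_id in {11,12,13} -> Fantasy (id 14, depth 5).
Iteration 6: no rows with parent_id in {14}; recursion stops.

4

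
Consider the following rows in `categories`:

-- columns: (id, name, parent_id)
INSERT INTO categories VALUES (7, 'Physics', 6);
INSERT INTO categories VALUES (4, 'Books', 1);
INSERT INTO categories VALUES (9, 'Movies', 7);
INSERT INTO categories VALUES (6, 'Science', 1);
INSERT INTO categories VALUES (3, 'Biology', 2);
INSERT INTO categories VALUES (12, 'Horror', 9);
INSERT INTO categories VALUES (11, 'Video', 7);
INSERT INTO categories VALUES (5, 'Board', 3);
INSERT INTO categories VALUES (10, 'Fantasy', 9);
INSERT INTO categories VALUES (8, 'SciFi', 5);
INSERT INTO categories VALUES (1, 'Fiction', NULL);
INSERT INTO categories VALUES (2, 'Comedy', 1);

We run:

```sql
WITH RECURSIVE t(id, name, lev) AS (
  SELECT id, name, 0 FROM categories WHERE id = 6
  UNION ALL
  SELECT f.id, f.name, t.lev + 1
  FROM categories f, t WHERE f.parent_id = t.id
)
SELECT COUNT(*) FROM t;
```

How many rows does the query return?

Base: id=6 (Science) at lev 0.
Iteration 1: rows with parent_id in {6} -> Physics (id 7, lev 1).
Iteration 2: rows with parent_id in {7} -> Movies (id 9, lev 2), Video (id 11, lev 2).
Iteration 3: rows with parent_id in {9,11} -> Fantasy (id 10, lev 3), Horror (id 12, lev 3).
Iteration 4: no rows with parent_id in {10,12}; recursion stops.
Total rows emitted: 6.

6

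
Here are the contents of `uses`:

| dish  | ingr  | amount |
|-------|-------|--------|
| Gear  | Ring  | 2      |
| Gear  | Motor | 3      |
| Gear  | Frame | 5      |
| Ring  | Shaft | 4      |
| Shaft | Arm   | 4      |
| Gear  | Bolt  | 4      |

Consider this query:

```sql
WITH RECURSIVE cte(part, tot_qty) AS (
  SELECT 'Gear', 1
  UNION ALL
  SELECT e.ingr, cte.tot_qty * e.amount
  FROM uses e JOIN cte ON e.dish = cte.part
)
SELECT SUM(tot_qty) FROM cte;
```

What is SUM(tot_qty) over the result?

55

Base: (Gear, tot_qty=1).
Iteration 1: components of {Gear} -> Bolt = 1*4 = 4, Frame = 1*5 = 5, Motor = 1*3 = 3, Ring = 1*2 = 2.
Iteration 2: components of {Bolt,Frame,Motor,Ring} -> Shaft = 2*4 = 8.
Iteration 3: components of {Shaft} -> Arm = 8*4 = 32.
Iteration 4: no further components; recursion stops.
SUM(tot_qty) = 1 + 2 + 3 + 5 + 4 + 8 + 32 = 55.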